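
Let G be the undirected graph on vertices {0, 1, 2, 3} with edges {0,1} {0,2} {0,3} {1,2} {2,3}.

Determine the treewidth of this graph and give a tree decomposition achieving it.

Treewidth 2.
Bags: B1 = {0, 1, 2}  B2 = {0, 2, 3}
Tree: B1–B2

The largest bag has 3 vertices, giving width 2; this decomposition certifies tw(G) ≤ 2. On the other hand G contains the 3-clique {0, 1, 2}. A clique must lie in a single bag of any decomposition, so no decomposition can have width below 2. Therefore the treewidth is 2.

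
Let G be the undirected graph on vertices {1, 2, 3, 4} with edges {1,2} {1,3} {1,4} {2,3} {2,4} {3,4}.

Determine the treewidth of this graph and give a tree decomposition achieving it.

A single bag containing all 4 vertices is trivially a valid decomposition of width 3. On the other hand G contains the 4-clique {1, 2, 3, 4}. A clique must lie in a single bag of any decomposition, so no decomposition can have width below 3. Combining the bounds, tw(G) = 3.

Treewidth 3.
Bags: B1 = {1, 2, 3, 4}
Tree: (single bag)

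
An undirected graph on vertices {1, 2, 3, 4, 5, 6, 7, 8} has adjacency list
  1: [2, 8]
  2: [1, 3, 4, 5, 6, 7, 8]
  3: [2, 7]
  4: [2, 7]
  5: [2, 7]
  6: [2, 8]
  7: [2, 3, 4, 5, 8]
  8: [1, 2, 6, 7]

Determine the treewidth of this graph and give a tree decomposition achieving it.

The largest bag has 3 vertices, giving width 2; this decomposition certifies tw(G) ≤ 2. On the other hand G contains the 3-clique {1, 2, 8}. A clique must lie in a single bag of any decomposition, so no decomposition can have width below 2. Therefore the treewidth is 2.

Treewidth 2.
Bags: B1 = {2, 7, 8}  B2 = {2, 3, 7}  B3 = {2, 4, 7}  B4 = {2, 5, 7}  B5 = {1, 2, 8}  B6 = {2, 6, 8}
Tree: B1–B2, B2–B3, B2–B4, B1–B5, B1–B6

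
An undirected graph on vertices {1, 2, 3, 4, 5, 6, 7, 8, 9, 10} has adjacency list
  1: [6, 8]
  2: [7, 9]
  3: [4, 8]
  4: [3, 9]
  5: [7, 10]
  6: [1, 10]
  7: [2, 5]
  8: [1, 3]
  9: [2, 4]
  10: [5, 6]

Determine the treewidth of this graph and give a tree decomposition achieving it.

Every bag has size at most 3, so the width is 3 − 1 = 2 and tw(G) ≤ 2. Since 6–10–5–7–2–9–4–3–8–1–6 is a cycle in G, G is not acyclic. Forests are exactly the graphs of treewidth ≤ 1, so tw(G) ≥ 2. The upper and lower bounds meet at 2, so that is the treewidth.

Treewidth 2.
One optimal decomposition is:
Bags: B1 = {5, 6, 10}  B2 = {5, 6, 7}  B3 = {2, 6, 7}  B4 = {2, 6, 9}  B5 = {4, 6, 9}  B6 = {3, 4, 6}  B7 = {3, 6, 8}  B8 = {1, 6, 8}
Tree: B1–B2, B2–B3, B3–B4, B4–B5, B5–B6, B6–B7, B7–B8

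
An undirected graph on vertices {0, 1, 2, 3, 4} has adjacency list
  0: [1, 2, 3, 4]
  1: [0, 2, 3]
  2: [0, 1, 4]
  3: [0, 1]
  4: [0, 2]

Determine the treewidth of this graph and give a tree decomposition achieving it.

The largest bag has 3 vertices, giving width 2; this decomposition certifies tw(G) ≤ 2. For the lower bound, the 3 vertices {0, 1, 2} are pairwise adjacent, and any tree decomposition puts a clique entirely inside one bag — forcing width ≥ 2. Combining the bounds, tw(G) = 2.

Treewidth 2.
One such decomposition:
Bags: B1 = {0, 1, 2}  B2 = {0, 1, 3}  B3 = {0, 2, 4}
Tree: B1–B2, B1–B3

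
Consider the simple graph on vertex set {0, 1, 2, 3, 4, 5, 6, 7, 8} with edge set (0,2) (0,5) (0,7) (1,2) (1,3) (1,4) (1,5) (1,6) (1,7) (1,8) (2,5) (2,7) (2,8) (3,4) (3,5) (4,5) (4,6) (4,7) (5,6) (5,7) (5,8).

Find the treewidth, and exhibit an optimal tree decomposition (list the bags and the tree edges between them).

Treewidth 3.
Bags: B1 = {1, 2, 5, 7}  B2 = {0, 2, 5, 7}  B3 = {1, 4, 5, 7}  B4 = {1, 4, 5, 6}  B5 = {1, 2, 5, 8}  B6 = {1, 3, 4, 5}
Tree: B1–B2, B1–B3, B3–B4, B1–B5, B4–B6

Each bag holds 4 vertices, so the decomposition has width 3, which upper-bounds the treewidth. On the other hand G contains the 4-clique {0, 2, 5, 7}. A clique must lie in a single bag of any decomposition, so no decomposition can have width below 3. Therefore the treewidth is 3.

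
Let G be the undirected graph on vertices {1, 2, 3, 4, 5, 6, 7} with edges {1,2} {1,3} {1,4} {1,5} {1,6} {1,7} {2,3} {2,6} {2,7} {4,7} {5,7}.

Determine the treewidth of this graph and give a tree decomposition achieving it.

Every bag has size at most 3, so the width is 3 − 1 = 2 and tw(G) ≤ 2. Conversely, {1, 2, 3} is a clique of size 3, and the vertices of any clique must share a bag in every tree decomposition; so some bag has ≥ 3 vertices and tw(G) ≥ 2. Hence tw(G) = 2 exactly.

Treewidth 2.
Bags: B1 = {1, 2, 7}  B2 = {1, 5, 7}  B3 = {1, 2, 3}  B4 = {1, 4, 7}  B5 = {1, 2, 6}
Tree: B1–B2, B1–B3, B2–B4, B3–B5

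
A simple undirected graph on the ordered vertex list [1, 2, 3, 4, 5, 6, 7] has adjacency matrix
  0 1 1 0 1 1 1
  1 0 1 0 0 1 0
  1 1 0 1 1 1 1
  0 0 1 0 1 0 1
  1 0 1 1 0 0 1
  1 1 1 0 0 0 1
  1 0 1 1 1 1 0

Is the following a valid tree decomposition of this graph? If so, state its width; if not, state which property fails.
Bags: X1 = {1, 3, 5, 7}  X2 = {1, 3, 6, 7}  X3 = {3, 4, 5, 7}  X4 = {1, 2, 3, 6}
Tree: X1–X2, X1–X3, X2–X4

Yes; width 3.

Every vertex of G appears in some bag (union = {1, 2, 3, 4, 5, 6, 7}); every edge is covered by a bag; and for each vertex v the set of bags containing v is connected in the bag tree. The decomposition is therefore valid. The largest bag has 4 vertices, so the width is 3.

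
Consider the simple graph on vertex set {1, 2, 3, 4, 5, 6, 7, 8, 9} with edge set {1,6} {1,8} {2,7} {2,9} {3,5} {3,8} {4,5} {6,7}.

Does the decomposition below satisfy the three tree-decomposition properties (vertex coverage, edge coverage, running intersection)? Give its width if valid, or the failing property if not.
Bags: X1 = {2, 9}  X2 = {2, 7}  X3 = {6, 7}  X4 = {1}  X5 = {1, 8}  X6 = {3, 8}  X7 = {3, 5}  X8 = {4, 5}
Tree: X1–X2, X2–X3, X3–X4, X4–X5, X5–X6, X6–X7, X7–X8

A tree decomposition must satisfy three properties: every vertex lies in some bag; for every edge, both endpoints lie together in some bag; and for every vertex, the bags containing it form a connected subtree. Here edge (6,1) lies in no bag, so the decomposition is invalid.

No — edge (6,1) lies in no bag.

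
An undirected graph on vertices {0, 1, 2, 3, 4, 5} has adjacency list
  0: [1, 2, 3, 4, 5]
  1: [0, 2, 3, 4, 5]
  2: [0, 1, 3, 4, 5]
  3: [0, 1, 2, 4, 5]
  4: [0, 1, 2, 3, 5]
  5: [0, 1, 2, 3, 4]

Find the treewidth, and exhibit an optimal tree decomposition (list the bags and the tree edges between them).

With just one bag of size 6, the width is 6 − 1 = 5, so tw(G) ≤ 5. For the lower bound, the 6 vertices {0, 1, 2, 3, 4, 5} are pairwise adjacent, and any tree decomposition puts a clique entirely inside one bag — forcing width ≥ 5. The upper and lower bounds meet at 5, so that is the treewidth.

Treewidth 5.
One such decomposition:
Bags: B1 = {0, 1, 2, 3, 4, 5}
Tree: (single bag)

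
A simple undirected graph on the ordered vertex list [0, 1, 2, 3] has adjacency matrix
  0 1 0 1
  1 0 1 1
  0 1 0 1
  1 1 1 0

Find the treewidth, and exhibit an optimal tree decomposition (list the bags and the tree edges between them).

Each bag holds 3 vertices, so the decomposition has width 2, which upper-bounds the treewidth. On the other hand G contains the 3-clique {0, 1, 3}. A clique must lie in a single bag of any decomposition, so no decomposition can have width below 2. Hence tw(G) = 2 exactly.

Treewidth 2.
One optimal decomposition is:
Bags: B1 = {0, 1, 3}  B2 = {1, 2, 3}
Tree: B1–B2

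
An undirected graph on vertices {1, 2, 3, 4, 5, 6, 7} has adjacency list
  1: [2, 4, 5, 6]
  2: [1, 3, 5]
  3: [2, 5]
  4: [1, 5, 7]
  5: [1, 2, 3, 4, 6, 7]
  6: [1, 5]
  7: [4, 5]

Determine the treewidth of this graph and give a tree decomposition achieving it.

The largest bag has 3 vertices, giving width 2; this decomposition certifies tw(G) ≤ 2. Conversely, {1, 2, 5} is a clique of size 3, and the vertices of any clique must share a bag in every tree decomposition; so some bag has ≥ 3 vertices and tw(G) ≥ 2. Hence tw(G) = 2 exactly.

Treewidth 2.
One such decomposition:
Bags: B1 = {1, 2, 5}  B2 = {1, 4, 5}  B3 = {2, 3, 5}  B4 = {1, 5, 6}  B5 = {4, 5, 7}
Tree: B1–B2, B1–B3, B2–B4, B2–B5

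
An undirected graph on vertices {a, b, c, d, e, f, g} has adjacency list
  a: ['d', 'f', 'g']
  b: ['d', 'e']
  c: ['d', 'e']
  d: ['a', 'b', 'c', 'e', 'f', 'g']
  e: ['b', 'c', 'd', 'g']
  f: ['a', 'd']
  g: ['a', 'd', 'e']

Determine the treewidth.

2

A width-2 tree decomposition is:
Bags: B1 = {d, e, g}  B2 = {a, d, g}  B3 = {a, d, f}  B4 = {c, d, e}  B5 = {b, d, e}
Tree: B1–B2, B2–B3, B1–B4, B1–B5
Each bag holds 3 vertices, so the decomposition has width 2, which upper-bounds the treewidth. For the lower bound, the 3 vertices {a, d, g} are pairwise adjacent, and any tree decomposition puts a clique entirely inside one bag — forcing width ≥ 2. The upper and lower bounds meet at 2, so that is the treewidth.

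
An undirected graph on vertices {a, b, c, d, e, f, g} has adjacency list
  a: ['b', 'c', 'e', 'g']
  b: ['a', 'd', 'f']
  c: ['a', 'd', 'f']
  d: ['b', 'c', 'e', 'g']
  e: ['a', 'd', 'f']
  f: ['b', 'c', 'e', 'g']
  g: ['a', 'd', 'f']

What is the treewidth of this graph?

3

A width-3 tree decomposition is:
Bags: B1 = {a, d, f, g}  B2 = {a, d, e, f}  B3 = {a, c, d, f}  B4 = {a, b, d, f}
Tree: B1–B2, B2–B3, B3–B4
Each bag holds 4 vertices, so the decomposition has width 3, which upper-bounds the treewidth. For the lower bound: the 4 vertex sets {d,g}, {a,e}, {f}, {c} are disjoint, each induces a connected subgraph, and every pair is joined by at least one edge of G. Contracting each set to a single vertex therefore yields K_{4} as a minor, and since treewidth is minor-monotone, tw(G) ≥ tw(K_{4}) = 3. Therefore the treewidth is 3.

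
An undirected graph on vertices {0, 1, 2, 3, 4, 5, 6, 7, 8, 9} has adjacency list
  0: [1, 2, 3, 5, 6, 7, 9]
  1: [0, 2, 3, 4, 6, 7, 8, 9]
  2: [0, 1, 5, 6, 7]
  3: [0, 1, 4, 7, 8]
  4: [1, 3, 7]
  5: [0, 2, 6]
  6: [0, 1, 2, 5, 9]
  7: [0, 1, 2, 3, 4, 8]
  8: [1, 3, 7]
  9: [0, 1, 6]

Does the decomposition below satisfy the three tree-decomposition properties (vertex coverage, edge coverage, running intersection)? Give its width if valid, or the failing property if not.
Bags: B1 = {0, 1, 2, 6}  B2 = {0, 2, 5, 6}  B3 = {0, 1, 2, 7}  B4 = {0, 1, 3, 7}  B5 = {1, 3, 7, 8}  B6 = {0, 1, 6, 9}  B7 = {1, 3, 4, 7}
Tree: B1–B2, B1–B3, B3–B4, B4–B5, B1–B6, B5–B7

Vertex coverage: the bags together contain {0, 1, 2, 3, 4, 5, 6, 7, 8, 9}, the full vertex set. Edge coverage: each edge of G has both endpoints in at least one bag. Running intersection: for every vertex, the bags containing it form a connected subtree. All three properties hold, so this is a valid tree decomposition of width max|bag| − 1 = 3, and hence tw(G) ≤ 3.

Yes; width 3.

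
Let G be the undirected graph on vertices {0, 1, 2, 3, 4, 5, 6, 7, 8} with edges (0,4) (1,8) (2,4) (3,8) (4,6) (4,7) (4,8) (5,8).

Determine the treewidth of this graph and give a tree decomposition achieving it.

Every bag has size at most 2, so the width is 2 − 1 = 1 and tw(G) ≤ 1. G has an edge, so its treewidth is at least 1. Therefore the treewidth is 1.

Treewidth 1.
One such decomposition:
Bags: B1 = {4, 6}  B2 = {4, 7}  B3 = {4, 8}  B4 = {0, 4}  B5 = {2, 4}  B6 = {5, 8}  B7 = {3, 8}  B8 = {1, 8}
Tree: B1–B2, B2–B3, B3–B4, B2–B5, B3–B6, B3–B7, B3–B8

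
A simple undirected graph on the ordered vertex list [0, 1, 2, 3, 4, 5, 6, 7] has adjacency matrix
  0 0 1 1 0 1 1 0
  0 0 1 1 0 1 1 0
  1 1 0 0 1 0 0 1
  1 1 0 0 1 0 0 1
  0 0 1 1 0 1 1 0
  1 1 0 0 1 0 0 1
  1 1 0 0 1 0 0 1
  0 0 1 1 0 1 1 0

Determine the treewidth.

4

A width-4 tree decomposition is:
Bags: B1 = {0, 1, 3, 4, 7}  B2 = {0, 1, 2, 4, 7}  B3 = {0, 1, 4, 5, 7}  B4 = {0, 1, 4, 6, 7}
Tree: B1–B2, B2–B3, B3–B4
Every bag has size at most 5, so the width is 5 − 1 = 4 and tw(G) ≤ 4. For the lower bound: the 5 vertex sets {3,7}, {2,4}, {1,5}, {0}, {6} are disjoint, each induces a connected subgraph, and every pair is joined by at least one edge of G. Contracting each set to a single vertex therefore yields K_{5} as a minor, and since treewidth is minor-monotone, tw(G) ≥ tw(K_{5}) = 4. Hence tw(G) = 4 exactly.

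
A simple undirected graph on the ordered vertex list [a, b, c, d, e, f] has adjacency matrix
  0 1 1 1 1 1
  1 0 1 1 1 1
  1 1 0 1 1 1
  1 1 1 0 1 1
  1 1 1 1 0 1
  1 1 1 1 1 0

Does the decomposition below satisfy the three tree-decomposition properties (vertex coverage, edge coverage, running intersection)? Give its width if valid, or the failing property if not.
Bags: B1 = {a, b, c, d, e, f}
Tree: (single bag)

Yes; width 5.

Every vertex of G appears in some bag (union = {a, b, c, d, e, f}); every edge is covered by a bag; and for each vertex v the set of bags containing v is connected in the bag tree. The decomposition is therefore valid. The largest bag has 6 vertices, so the width is 5.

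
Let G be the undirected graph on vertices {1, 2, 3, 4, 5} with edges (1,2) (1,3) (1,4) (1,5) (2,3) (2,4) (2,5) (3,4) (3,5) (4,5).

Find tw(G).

A width-4 tree decomposition is:
Bags: B1 = {1, 2, 3, 4, 5}
Tree: (single bag)
With just one bag of size 5, the width is 5 − 1 = 4, so tw(G) ≤ 4. For the lower bound, the 5 vertices {1, 2, 3, 4, 5} are pairwise adjacent, and any tree decomposition puts a clique entirely inside one bag — forcing width ≥ 4. The upper and lower bounds meet at 4, so that is the treewidth.

4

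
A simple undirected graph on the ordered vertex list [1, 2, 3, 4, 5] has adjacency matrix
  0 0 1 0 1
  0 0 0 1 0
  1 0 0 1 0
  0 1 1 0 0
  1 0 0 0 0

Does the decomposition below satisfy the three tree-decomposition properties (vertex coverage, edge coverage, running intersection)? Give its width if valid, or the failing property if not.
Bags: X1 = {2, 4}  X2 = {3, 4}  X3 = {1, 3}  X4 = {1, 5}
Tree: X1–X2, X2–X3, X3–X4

Yes; width 1.

Every vertex of G appears in some bag (union = {1, 2, 3, 4, 5}); every edge is covered by a bag; and for each vertex v the set of bags containing v is connected in the bag tree. The decomposition is therefore valid. The largest bag has 2 vertices, so the width is 1.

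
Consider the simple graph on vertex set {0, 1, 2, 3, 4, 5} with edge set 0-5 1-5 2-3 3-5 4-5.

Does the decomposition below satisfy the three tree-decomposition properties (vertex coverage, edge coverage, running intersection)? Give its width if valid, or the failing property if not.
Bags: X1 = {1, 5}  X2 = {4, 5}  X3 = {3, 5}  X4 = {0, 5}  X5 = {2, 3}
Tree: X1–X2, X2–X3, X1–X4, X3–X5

Every vertex of G appears in some bag (union = {0, 1, 2, 3, 4, 5}); every edge is covered by a bag; and for each vertex v the set of bags containing v is connected in the bag tree. The decomposition is therefore valid. The largest bag has 2 vertices, so the width is 1.

Yes; width 1.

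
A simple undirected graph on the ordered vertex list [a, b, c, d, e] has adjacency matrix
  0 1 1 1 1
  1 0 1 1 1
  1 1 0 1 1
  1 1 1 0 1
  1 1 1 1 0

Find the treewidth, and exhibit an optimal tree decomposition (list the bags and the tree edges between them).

Treewidth 4.
One optimal decomposition is:
Bags: B1 = {a, b, c, d, e}
Tree: (single bag)

A single bag containing all 5 vertices is trivially a valid decomposition of width 4. Conversely, {a, b, c, d, e} is a clique of size 5, and the vertices of any clique must share a bag in every tree decomposition; so some bag has ≥ 5 vertices and tw(G) ≥ 4. Combining the bounds, tw(G) = 4.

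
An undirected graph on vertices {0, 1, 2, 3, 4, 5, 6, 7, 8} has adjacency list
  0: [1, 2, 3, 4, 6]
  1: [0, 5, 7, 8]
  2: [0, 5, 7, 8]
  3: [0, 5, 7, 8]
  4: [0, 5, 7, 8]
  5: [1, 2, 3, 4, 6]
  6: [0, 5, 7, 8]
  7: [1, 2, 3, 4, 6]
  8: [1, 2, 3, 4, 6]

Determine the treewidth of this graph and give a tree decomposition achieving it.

Treewidth 4.
One such decomposition:
Bags: B1 = {0, 1, 5, 7, 8}  B2 = {0, 4, 5, 7, 8}  B3 = {0, 3, 5, 7, 8}  B4 = {0, 2, 5, 7, 8}  B5 = {0, 5, 6, 7, 8}
Tree: B1–B2, B2–B3, B3–B4, B4–B5

Each bag holds 5 vertices, so the decomposition has width 4, which upper-bounds the treewidth. For the lower bound: the 5 vertex sets {1,8}, {4,7}, {0,3}, {5}, {2} are disjoint, each induces a connected subgraph, and every pair is joined by at least one edge of G. Contracting each set to a single vertex therefore yields K_{5} as a minor, and since treewidth is minor-monotone, tw(G) ≥ tw(K_{5}) = 4. Hence tw(G) = 4 exactly.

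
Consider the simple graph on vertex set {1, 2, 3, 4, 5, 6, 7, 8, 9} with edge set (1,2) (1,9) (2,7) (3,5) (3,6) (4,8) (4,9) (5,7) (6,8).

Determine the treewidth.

2

A width-2 tree decomposition is:
Bags: B1 = {4, 8, 9}  B2 = {6, 8, 9}  B3 = {3, 6, 9}  B4 = {3, 5, 9}  B5 = {5, 7, 9}  B6 = {2, 7, 9}  B7 = {1, 2, 9}
Tree: B1–B2, B2–B3, B3–B4, B4–B5, B5–B6, B6–B7
Every bag has size at most 3, so the width is 3 − 1 = 2 and tw(G) ≤ 2. The edges 9–4–8–6–3–5–7–2–1–9 form a cycle, so G is not a tree and its treewidth is at least 2. The upper and lower bounds meet at 2, so that is the treewidth.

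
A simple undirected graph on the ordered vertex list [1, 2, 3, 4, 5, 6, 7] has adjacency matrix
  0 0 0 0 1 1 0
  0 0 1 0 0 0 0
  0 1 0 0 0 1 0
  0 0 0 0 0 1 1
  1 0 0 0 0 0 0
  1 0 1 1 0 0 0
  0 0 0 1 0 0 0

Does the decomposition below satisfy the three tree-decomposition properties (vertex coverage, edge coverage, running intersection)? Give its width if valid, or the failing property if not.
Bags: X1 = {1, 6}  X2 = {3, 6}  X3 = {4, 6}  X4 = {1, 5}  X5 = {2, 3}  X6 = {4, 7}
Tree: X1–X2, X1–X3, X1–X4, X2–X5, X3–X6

Every vertex of G appears in some bag (union = {1, 2, 3, 4, 5, 6, 7}); every edge is covered by a bag; and for each vertex v the set of bags containing v is connected in the bag tree. The decomposition is therefore valid. The largest bag has 2 vertices, so the width is 1.

Yes; width 1.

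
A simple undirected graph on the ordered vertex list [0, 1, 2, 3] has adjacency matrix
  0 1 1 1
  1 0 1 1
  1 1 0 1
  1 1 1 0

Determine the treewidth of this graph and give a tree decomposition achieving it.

Treewidth 3.
One such decomposition:
Bags: B1 = {0, 1, 2, 3}
Tree: (single bag)

With just one bag of size 4, the width is 4 − 1 = 3, so tw(G) ≤ 3. On the other hand G contains the 4-clique {0, 1, 2, 3}. A clique must lie in a single bag of any decomposition, so no decomposition can have width below 3. Combining the bounds, tw(G) = 3.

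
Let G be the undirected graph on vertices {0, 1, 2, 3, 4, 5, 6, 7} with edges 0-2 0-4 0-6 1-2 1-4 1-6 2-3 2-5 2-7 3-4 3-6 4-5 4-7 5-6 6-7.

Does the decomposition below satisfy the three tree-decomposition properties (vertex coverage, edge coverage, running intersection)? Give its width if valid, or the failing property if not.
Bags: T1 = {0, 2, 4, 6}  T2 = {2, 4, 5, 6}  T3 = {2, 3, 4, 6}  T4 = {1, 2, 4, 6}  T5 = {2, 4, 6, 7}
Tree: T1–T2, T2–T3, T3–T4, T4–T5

Checking the three conditions: (i) the bags cover all of {0, 1, 2, 3, 4, 5, 6, 7}; (ii) for each edge, some bag contains both endpoints; (iii) the bags containing any fixed vertex form a subtree. All hold, so the decomposition is valid with width 4 − 1 = 3.

Yes; width 3.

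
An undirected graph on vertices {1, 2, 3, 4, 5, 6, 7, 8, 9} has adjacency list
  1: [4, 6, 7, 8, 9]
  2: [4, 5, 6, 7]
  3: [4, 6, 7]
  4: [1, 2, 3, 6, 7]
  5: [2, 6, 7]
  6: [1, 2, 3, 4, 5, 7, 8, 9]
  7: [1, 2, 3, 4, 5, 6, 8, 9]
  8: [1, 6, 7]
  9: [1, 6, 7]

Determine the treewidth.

A width-3 tree decomposition is:
Bags: B1 = {1, 6, 7, 9}  B2 = {1, 6, 7, 8}  B3 = {1, 4, 6, 7}  B4 = {3, 4, 6, 7}  B5 = {2, 4, 6, 7}  B6 = {2, 5, 6, 7}
Tree: B1–B2, B2–B3, B3–B4, B4–B5, B5–B6
The largest bag has 4 vertices, giving width 3; this decomposition certifies tw(G) ≤ 3. On the other hand G contains the 4-clique {1, 6, 7, 8}. A clique must lie in a single bag of any decomposition, so no decomposition can have width below 3. Combining the bounds, tw(G) = 3.

3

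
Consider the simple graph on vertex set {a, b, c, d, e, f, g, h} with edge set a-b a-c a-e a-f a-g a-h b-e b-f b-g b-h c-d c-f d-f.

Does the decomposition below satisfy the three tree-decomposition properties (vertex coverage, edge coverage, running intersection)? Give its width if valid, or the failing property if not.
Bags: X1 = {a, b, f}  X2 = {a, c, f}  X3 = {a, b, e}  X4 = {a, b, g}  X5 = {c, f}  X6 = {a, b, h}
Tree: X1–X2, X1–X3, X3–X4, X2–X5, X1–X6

No — vertex d appears in no bag.

A tree decomposition must satisfy three properties: every vertex lies in some bag; for every edge, both endpoints lie together in some bag; and for every vertex, the bags containing it form a connected subtree. Here vertex d appears in no bag, so the decomposition is invalid.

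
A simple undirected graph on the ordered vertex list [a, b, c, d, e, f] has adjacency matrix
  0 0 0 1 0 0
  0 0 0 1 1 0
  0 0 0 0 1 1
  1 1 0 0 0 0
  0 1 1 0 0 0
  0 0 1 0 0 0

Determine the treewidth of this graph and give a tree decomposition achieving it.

The largest bag has 2 vertices, giving width 1; this decomposition certifies tw(G) ≤ 1. Any graph with an edge has treewidth ≥ 1, and G has the edge a–d. Hence tw(G) = 1 exactly.

Treewidth 1.
One optimal decomposition is:
Bags: B1 = {a, d}  B2 = {b, d}  B3 = {b, e}  B4 = {c, e}  B5 = {c, f}
Tree: B1–B2, B2–B3, B3–B4, B4–B5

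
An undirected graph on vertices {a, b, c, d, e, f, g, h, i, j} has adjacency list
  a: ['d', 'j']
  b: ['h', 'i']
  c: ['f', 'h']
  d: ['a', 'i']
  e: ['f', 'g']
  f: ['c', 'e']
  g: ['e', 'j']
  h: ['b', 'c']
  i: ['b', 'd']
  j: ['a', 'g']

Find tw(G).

A width-2 tree decomposition is:
Bags: B1 = {a, d, j}  B2 = {d, i, j}  B3 = {b, i, j}  B4 = {b, h, j}  B5 = {c, h, j}  B6 = {c, f, j}  B7 = {e, f, j}  B8 = {e, g, j}
Tree: B1–B2, B2–B3, B3–B4, B4–B5, B5–B6, B6–B7, B7–B8
Each bag holds 3 vertices, so the decomposition has width 2, which upper-bounds the treewidth. Since j–a–d–i–b–h–c–f–e–g–j is a cycle in G, G is not acyclic. Forests are exactly the graphs of treewidth ≤ 1, so tw(G) ≥ 2. Combining the bounds, tw(G) = 2.

2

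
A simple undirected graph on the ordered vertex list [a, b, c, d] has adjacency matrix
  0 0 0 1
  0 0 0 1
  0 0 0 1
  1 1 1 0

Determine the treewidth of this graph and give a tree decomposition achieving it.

The largest bag has 2 vertices, giving width 1; this decomposition certifies tw(G) ≤ 1. Since G has at least one edge (e.g. c–d), it is not an edgeless graph, so tw(G) ≥ 1. Hence tw(G) = 1 exactly.

Treewidth 1.
Bags: B1 = {c, d}  B2 = {b, d}  B3 = {a, d}
Tree: B1–B2, B1–B3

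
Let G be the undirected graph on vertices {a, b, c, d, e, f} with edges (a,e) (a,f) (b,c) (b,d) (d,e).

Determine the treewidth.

A width-1 tree decomposition is:
Bags: B1 = {d, e}  B2 = {b, d}  B3 = {a, e}  B4 = {a, f}  B5 = {b, c}
Tree: B1–B2, B1–B3, B3–B4, B2–B5
Each bag holds 2 vertices, so the decomposition has width 1, which upper-bounds the treewidth. G has an edge, so its treewidth is at least 1. Therefore the treewidth is 1.

1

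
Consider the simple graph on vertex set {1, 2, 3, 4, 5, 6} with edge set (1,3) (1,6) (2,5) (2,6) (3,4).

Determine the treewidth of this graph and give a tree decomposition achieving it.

The largest bag has 2 vertices, giving width 1; this decomposition certifies tw(G) ≤ 1. G has an edge, so its treewidth is at least 1. Therefore the treewidth is 1.

Treewidth 1.
One such decomposition:
Bags: B1 = {3, 4}  B2 = {1, 3}  B3 = {1, 6}  B4 = {2, 6}  B5 = {2, 5}
Tree: B1–B2, B2–B3, B3–B4, B4–B5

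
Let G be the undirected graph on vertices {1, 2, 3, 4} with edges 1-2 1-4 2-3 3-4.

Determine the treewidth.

2

A width-2 tree decomposition is:
Bags: B1 = {1, 2, 4}  B2 = {2, 3, 4}
Tree: B1–B2
The largest bag has 3 vertices, giving width 2; this decomposition certifies tw(G) ≤ 2. For the lower bound, G contains the cycle 2–1–4–3–2, so G is not a forest; only forests have treewidth ≤ 1, hence tw(G) ≥ 2. Hence tw(G) = 2 exactly.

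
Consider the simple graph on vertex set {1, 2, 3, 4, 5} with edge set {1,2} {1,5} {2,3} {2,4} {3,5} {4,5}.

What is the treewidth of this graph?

2

A width-2 tree decomposition is:
Bags: B1 = {1, 2, 5}  B2 = {2, 4, 5}  B3 = {2, 3, 5}
Tree: B1–B2, B2–B3
The largest bag has 3 vertices, giving width 2; this decomposition certifies tw(G) ≤ 2. The edges 5–1–2–4–5 form a cycle, so G is not a tree and its treewidth is at least 2. The upper and lower bounds meet at 2, so that is the treewidth.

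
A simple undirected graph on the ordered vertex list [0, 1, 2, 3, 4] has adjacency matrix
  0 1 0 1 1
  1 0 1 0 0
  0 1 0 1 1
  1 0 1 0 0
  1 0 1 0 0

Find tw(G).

A width-2 tree decomposition is:
Bags: B1 = {0, 2, 4}  B2 = {0, 2, 3}  B3 = {0, 1, 2}
Tree: B1–B2, B2–B3
Each bag holds 3 vertices, so the decomposition has width 2, which upper-bounds the treewidth. The edges 0–4–2–3–0 form a cycle, so G is not a tree and its treewidth is at least 2. Hence tw(G) = 2 exactly.

2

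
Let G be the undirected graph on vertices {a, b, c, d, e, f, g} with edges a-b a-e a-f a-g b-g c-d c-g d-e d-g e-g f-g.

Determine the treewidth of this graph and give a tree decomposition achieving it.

Every bag has size at most 3, so the width is 3 − 1 = 2 and tw(G) ≤ 2. On the other hand G contains the 3-clique {d, e, g}. A clique must lie in a single bag of any decomposition, so no decomposition can have width below 2. Hence tw(G) = 2 exactly.

Treewidth 2.
One such decomposition:
Bags: B1 = {d, e, g}  B2 = {a, e, g}  B3 = {a, b, g}  B4 = {c, d, g}  B5 = {a, f, g}
Tree: B1–B2, B2–B3, B1–B4, B2–B5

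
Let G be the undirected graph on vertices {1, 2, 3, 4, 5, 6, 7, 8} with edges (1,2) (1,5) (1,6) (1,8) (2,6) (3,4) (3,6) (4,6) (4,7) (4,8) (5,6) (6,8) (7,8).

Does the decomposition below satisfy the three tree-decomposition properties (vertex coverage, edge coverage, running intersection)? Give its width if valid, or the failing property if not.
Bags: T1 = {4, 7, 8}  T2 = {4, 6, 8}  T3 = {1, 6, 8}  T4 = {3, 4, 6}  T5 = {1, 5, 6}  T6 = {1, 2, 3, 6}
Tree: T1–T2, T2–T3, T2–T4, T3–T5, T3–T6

No — bags containing vertex 3 are not connected in the tree.

A tree decomposition must satisfy three properties: every vertex lies in some bag; for every edge, both endpoints lie together in some bag; and for every vertex, the bags containing it form a connected subtree. Here bags containing vertex 3 are not connected in the tree, so the decomposition is invalid.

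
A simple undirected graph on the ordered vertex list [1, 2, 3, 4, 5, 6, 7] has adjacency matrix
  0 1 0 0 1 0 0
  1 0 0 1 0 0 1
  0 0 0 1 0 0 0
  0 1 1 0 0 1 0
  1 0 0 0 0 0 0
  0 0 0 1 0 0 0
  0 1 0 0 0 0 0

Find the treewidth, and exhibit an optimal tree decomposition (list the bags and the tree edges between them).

Treewidth 1.
Bags: B1 = {1, 2}  B2 = {1, 5}  B3 = {2, 4}  B4 = {3, 4}  B5 = {4, 6}  B6 = {2, 7}
Tree: B1–B2, B1–B3, B3–B4, B3–B5, B1–B6

Each bag holds 2 vertices, so the decomposition has width 1, which upper-bounds the treewidth. Any graph with an edge has treewidth ≥ 1, and G has the edge 2–1. Therefore the treewidth is 1.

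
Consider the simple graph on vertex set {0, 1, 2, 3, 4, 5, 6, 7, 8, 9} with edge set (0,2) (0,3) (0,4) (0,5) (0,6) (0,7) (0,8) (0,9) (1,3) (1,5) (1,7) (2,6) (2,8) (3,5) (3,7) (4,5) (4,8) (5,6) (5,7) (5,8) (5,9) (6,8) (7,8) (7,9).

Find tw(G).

3

A width-3 tree decomposition is:
Bags: B1 = {0, 5, 6, 8}  B2 = {0, 4, 5, 8}  B3 = {0, 5, 7, 8}  B4 = {0, 5, 7, 9}  B5 = {0, 2, 6, 8}  B6 = {0, 3, 5, 7}  B7 = {1, 3, 5, 7}
Tree: B1–B2, B1–B3, B3–B4, B1–B5, B3–B6, B6–B7
The largest bag has 4 vertices, giving width 3; this decomposition certifies tw(G) ≤ 3. On the other hand G contains the 4-clique {0, 2, 6, 8}. A clique must lie in a single bag of any decomposition, so no decomposition can have width below 3. The upper and lower bounds meet at 3, so that is the treewidth.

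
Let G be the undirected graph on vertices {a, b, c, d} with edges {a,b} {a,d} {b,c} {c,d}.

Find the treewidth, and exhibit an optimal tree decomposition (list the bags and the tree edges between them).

Treewidth 2.
One such decomposition:
Bags: B1 = {a, c, d}  B2 = {a, b, c}
Tree: B1–B2

Every bag has size at most 3, so the width is 3 − 1 = 2 and tw(G) ≤ 2. For the lower bound, G contains the cycle c–d–a–b–c, so G is not a forest; only forests have treewidth ≤ 1, hence tw(G) ≥ 2. Hence tw(G) = 2 exactly.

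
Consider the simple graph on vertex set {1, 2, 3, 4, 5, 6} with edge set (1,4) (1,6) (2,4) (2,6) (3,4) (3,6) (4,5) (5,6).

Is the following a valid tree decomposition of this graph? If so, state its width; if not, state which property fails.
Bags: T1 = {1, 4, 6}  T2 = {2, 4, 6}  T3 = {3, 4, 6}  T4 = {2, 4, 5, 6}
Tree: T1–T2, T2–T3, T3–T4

No — bags containing vertex 2 are not connected in the tree.

A tree decomposition must satisfy three properties: every vertex lies in some bag; for every edge, both endpoints lie together in some bag; and for every vertex, the bags containing it form a connected subtree. Here bags containing vertex 2 are not connected in the tree, so the decomposition is invalid.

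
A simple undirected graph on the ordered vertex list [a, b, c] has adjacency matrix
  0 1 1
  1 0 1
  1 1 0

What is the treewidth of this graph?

A width-2 tree decomposition is:
Bags: B1 = {a, b, c}
Tree: (single bag)
A single bag containing all 3 vertices is trivially a valid decomposition of width 2. On the other hand G contains the 3-clique {a, b, c}. A clique must lie in a single bag of any decomposition, so no decomposition can have width below 2. Combining the bounds, tw(G) = 2.

2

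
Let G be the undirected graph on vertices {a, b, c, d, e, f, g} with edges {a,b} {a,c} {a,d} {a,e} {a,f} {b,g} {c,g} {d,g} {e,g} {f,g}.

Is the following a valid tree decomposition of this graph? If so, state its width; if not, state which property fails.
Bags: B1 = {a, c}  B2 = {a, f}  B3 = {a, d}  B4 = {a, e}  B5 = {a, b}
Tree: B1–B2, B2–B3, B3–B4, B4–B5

No — vertex g appears in no bag.

A tree decomposition must satisfy three properties: every vertex lies in some bag; for every edge, both endpoints lie together in some bag; and for every vertex, the bags containing it form a connected subtree. Here vertex g appears in no bag, so the decomposition is invalid.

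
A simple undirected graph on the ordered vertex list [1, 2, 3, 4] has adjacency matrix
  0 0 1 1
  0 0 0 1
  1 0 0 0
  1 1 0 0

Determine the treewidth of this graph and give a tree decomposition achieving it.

Every bag has size at most 2, so the width is 2 − 1 = 1 and tw(G) ≤ 1. Since G has at least one edge (e.g. 3–1), it is not an edgeless graph, so tw(G) ≥ 1. Combining the bounds, tw(G) = 1.

Treewidth 1.
Bags: B1 = {1, 3}  B2 = {1, 4}  B3 = {2, 4}
Tree: B1–B2, B2–B3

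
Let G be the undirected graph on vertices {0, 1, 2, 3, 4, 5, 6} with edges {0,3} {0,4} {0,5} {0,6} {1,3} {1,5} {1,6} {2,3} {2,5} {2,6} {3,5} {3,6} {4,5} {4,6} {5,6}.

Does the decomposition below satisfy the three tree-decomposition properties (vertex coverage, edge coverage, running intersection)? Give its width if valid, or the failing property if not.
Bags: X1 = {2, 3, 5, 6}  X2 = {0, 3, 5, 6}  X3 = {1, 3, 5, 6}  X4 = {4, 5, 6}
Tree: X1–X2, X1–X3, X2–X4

No — edge (0,4) lies in no bag.

A tree decomposition must satisfy three properties: every vertex lies in some bag; for every edge, both endpoints lie together in some bag; and for every vertex, the bags containing it form a connected subtree. Here edge (0,4) lies in no bag, so the decomposition is invalid.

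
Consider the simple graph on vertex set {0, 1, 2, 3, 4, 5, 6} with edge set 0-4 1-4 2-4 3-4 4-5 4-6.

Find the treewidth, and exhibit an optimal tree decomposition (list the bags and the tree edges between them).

Treewidth 1.
One such decomposition:
Bags: B1 = {1, 4}  B2 = {4, 5}  B3 = {4, 6}  B4 = {0, 4}  B5 = {3, 4}  B6 = {2, 4}
Tree: B1–B2, B2–B3, B3–B4, B3–B5, B3–B6

The largest bag has 2 vertices, giving width 1; this decomposition certifies tw(G) ≤ 1. Any graph with an edge has treewidth ≥ 1, and G has the edge 4–1. The upper and lower bounds meet at 1, so that is the treewidth.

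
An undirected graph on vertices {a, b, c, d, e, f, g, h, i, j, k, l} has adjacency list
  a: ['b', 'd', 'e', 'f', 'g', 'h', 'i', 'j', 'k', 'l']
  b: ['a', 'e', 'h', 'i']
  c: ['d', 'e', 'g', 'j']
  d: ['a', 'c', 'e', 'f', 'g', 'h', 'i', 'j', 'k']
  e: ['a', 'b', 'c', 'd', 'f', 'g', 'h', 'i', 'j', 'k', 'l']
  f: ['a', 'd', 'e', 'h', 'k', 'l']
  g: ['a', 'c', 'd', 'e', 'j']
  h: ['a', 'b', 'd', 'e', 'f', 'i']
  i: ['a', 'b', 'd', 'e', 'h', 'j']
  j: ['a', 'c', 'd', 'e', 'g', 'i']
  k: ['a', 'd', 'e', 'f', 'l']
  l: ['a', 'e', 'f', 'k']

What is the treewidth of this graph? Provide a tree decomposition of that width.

Each bag holds 5 vertices, so the decomposition has width 4, which upper-bounds the treewidth. Conversely, {c, d, e, g, j} is a clique of size 5, and the vertices of any clique must share a bag in every tree decomposition; so some bag has ≥ 5 vertices and tw(G) ≥ 4. Therefore the treewidth is 4.

Treewidth 4.
Bags: B1 = {a, d, e, h, i}  B2 = {a, d, e, f, h}  B3 = {a, d, e, i, j}  B4 = {a, d, e, f, k}  B5 = {a, e, f, k, l}  B6 = {a, d, e, g, j}  B7 = {c, d, e, g, j}  B8 = {a, b, e, h, i}
Tree: B1–B2, B1–B3, B2–B4, B4–B5, B3–B6, B6–B7, B1–B8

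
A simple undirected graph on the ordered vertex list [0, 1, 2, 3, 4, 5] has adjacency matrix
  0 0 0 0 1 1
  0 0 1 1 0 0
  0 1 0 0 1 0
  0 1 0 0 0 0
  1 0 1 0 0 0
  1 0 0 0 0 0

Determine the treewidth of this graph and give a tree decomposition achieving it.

Treewidth 1.
One optimal decomposition is:
Bags: B1 = {0, 5}  B2 = {0, 4}  B3 = {2, 4}  B4 = {1, 2}  B5 = {1, 3}
Tree: B1–B2, B2–B3, B3–B4, B4–B5

The largest bag has 2 vertices, giving width 1; this decomposition certifies tw(G) ≤ 1. Any graph with an edge has treewidth ≥ 1, and G has the edge 5–0. Hence tw(G) = 1 exactly.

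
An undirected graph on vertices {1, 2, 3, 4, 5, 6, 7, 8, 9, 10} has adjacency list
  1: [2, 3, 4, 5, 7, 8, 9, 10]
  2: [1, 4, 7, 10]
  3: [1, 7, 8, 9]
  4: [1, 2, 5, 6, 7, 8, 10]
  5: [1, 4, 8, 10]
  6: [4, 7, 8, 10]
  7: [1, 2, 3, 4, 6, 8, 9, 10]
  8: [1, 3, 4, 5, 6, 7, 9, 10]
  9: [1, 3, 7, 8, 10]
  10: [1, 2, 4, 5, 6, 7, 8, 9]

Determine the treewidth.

4

A width-4 tree decomposition is:
Bags: B1 = {4, 6, 7, 8, 10}  B2 = {1, 4, 7, 8, 10}  B3 = {1, 7, 8, 9, 10}  B4 = {1, 2, 4, 7, 10}  B5 = {1, 3, 7, 8, 9}  B6 = {1, 4, 5, 8, 10}
Tree: B1–B2, B2–B3, B2–B4, B3–B5, B2–B6
Each bag holds 5 vertices, so the decomposition has width 4, which upper-bounds the treewidth. On the other hand G contains the 5-clique {1, 4, 5, 8, 10}. A clique must lie in a single bag of any decomposition, so no decomposition can have width below 4. Combining the bounds, tw(G) = 4.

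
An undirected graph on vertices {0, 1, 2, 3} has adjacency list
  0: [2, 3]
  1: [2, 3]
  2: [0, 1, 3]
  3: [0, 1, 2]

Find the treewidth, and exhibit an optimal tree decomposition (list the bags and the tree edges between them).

Treewidth 2.
One such decomposition:
Bags: B1 = {1, 2, 3}  B2 = {0, 2, 3}
Tree: B1–B2

The largest bag has 3 vertices, giving width 2; this decomposition certifies tw(G) ≤ 2. On the other hand G contains the 3-clique {0, 2, 3}. A clique must lie in a single bag of any decomposition, so no decomposition can have width below 2. Combining the bounds, tw(G) = 2.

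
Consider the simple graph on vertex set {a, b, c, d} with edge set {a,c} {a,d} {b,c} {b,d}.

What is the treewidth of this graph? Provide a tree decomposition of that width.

Treewidth 2.
Bags: B1 = {b, c, d}  B2 = {a, c, d}
Tree: B1–B2

The largest bag has 3 vertices, giving width 2; this decomposition certifies tw(G) ≤ 2. For the lower bound, G contains the cycle d–b–c–a–d, so G is not a forest; only forests have treewidth ≤ 1, hence tw(G) ≥ 2. The upper and lower bounds meet at 2, so that is the treewidth.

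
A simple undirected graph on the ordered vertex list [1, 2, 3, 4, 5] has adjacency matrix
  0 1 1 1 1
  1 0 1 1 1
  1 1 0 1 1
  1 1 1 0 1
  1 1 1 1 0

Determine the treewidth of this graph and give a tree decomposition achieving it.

With just one bag of size 5, the width is 5 − 1 = 4, so tw(G) ≤ 4. For the lower bound, the 5 vertices {1, 2, 3, 4, 5} are pairwise adjacent, and any tree decomposition puts a clique entirely inside one bag — forcing width ≥ 4. The upper and lower bounds meet at 4, so that is the treewidth.

Treewidth 4.
Bags: B1 = {1, 2, 3, 4, 5}
Tree: (single bag)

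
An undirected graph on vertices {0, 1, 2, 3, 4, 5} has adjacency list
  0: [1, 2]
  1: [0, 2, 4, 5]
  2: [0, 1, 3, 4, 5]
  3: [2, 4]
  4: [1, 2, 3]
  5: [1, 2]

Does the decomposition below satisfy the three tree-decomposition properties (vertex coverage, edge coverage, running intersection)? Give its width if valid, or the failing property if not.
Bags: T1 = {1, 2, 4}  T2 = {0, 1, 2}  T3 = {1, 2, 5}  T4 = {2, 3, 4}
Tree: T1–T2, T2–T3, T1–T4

Yes; width 2.

Vertex coverage: the bags together contain {0, 1, 2, 3, 4, 5}, the full vertex set. Edge coverage: each edge of G has both endpoints in at least one bag. Running intersection: for every vertex, the bags containing it form a connected subtree. All three properties hold, so this is a valid tree decomposition of width max|bag| − 1 = 2, and hence tw(G) ≤ 2.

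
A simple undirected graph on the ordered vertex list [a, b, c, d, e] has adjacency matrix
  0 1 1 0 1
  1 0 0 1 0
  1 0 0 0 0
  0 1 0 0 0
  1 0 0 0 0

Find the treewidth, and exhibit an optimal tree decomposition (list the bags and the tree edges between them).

The largest bag has 2 vertices, giving width 1; this decomposition certifies tw(G) ≤ 1. G has an edge, so its treewidth is at least 1. Combining the bounds, tw(G) = 1.

Treewidth 1.
One optimal decomposition is:
Bags: B1 = {b, d}  B2 = {a, b}  B3 = {a, c}  B4 = {a, e}
Tree: B1–B2, B2–B3, B2–B4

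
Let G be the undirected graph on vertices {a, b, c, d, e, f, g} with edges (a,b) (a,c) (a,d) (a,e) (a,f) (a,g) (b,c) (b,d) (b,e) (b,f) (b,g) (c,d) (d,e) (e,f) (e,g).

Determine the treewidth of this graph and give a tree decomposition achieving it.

Each bag holds 4 vertices, so the decomposition has width 3, which upper-bounds the treewidth. Conversely, {a, b, d, e} is a clique of size 4, and the vertices of any clique must share a bag in every tree decomposition; so some bag has ≥ 4 vertices and tw(G) ≥ 3. Combining the bounds, tw(G) = 3.

Treewidth 3.
One such decomposition:
Bags: B1 = {a, b, e, f}  B2 = {a, b, d, e}  B3 = {a, b, e, g}  B4 = {a, b, c, d}
Tree: B1–B2, B1–B3, B2–B4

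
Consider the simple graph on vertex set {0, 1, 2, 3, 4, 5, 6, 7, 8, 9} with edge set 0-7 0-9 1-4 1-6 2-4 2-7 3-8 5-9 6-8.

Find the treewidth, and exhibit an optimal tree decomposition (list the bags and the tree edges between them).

Each bag holds 2 vertices, so the decomposition has width 1, which upper-bounds the treewidth. Any graph with an edge has treewidth ≥ 1, and G has the edge 5–9. The upper and lower bounds meet at 1, so that is the treewidth.

Treewidth 1.
Bags: B1 = {5, 9}  B2 = {0, 9}  B3 = {0, 7}  B4 = {2, 7}  B5 = {2, 4}  B6 = {1, 4}  B7 = {1, 6}  B8 = {6, 8}  B9 = {3, 8}
Tree: B1–B2, B2–B3, B3–B4, B4–B5, B5–B6, B6–B7, B7–B8, B8–B9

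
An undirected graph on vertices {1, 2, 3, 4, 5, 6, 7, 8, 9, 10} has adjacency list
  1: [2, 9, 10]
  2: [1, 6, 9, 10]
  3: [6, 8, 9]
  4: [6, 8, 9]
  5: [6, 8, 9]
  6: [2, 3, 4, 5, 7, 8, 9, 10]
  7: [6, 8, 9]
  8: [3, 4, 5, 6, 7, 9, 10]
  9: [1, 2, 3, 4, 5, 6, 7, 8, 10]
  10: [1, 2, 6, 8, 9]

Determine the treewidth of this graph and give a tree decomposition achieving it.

Every bag has size at most 4, so the width is 4 − 1 = 3 and tw(G) ≤ 3. For the lower bound, the 4 vertices {1, 2, 9, 10} are pairwise adjacent, and any tree decomposition puts a clique entirely inside one bag — forcing width ≥ 3. The upper and lower bounds meet at 3, so that is the treewidth.

Treewidth 3.
One such decomposition:
Bags: B1 = {6, 8, 9, 10}  B2 = {2, 6, 9, 10}  B3 = {3, 6, 8, 9}  B4 = {6, 7, 8, 9}  B5 = {4, 6, 8, 9}  B6 = {5, 6, 8, 9}  B7 = {1, 2, 9, 10}
Tree: B1–B2, B1–B3, B1–B4, B4–B5, B3–B6, B2–B7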